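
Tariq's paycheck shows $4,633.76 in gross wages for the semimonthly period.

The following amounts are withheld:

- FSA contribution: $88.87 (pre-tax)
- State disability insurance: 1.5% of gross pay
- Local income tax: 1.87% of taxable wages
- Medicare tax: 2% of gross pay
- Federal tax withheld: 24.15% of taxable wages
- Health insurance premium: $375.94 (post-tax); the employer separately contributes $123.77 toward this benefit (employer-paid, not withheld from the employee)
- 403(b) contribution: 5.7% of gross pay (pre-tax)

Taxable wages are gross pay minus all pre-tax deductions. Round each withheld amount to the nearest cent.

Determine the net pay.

403(b) contribution: $4,633.76 × 0.057 = $264.12
FSA contribution: $88.87
Pre-tax total = $264.12 + $88.87 = $352.99
Taxable wages = $4,633.76 − $352.99 = $4,280.77
Federal tax withheld: $4,280.77 × 0.2415 = $1,033.81
Local income tax: $4,280.77 × 0.0187 = $80.05
State disability insurance: $4,633.76 × 0.015 = $69.51
Medicare tax: $4,633.76 × 0.02 = $92.68
Health insurance premium: $375.94
(Employer's $123.77 toward health insurance premium is not withheld from the employee.)
Total deductions = $264.12 + $88.87 + $1,033.81 + $80.05 + $69.51 + $92.68 + $375.94 = $2,004.98
Net pay = $4,633.76 − $2,004.98 = $2,628.78

$2,628.78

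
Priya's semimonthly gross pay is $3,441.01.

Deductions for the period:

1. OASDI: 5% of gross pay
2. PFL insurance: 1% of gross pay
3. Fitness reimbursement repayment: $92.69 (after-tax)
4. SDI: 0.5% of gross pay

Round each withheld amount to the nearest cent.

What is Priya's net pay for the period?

PFL insurance: $3,441.01 × 0.01 = $34.41
OASDI: $3,441.01 × 0.05 = $172.05
SDI: $3,441.01 × 0.005 = $17.21
Fitness reimbursement repayment: $92.69
Total deductions = $34.41 + $172.05 + $17.21 + $92.69 = $316.36
Net pay = $3,441.01 − $316.36 = $3,124.65

$3,124.65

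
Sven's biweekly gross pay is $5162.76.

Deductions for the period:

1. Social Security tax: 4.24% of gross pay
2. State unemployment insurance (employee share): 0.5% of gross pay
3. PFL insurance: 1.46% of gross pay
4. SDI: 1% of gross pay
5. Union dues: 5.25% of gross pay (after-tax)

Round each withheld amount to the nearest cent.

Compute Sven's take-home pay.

$4520.00

Social Security tax: $5162.76 × 0.0424 = $218.90
SDI: $5162.76 × 0.01 = $51.63
PFL insurance: $5162.76 × 0.0146 = $75.38
State unemployment insurance (employee share): $5162.76 × 0.005 = $25.81
Union dues: $5162.76 × 0.0525 = $271.04
Total deductions = $218.90 + $51.63 + $75.38 + $25.81 + $271.04 = $642.76
Net pay = $5162.76 − $642.76 = $4520.00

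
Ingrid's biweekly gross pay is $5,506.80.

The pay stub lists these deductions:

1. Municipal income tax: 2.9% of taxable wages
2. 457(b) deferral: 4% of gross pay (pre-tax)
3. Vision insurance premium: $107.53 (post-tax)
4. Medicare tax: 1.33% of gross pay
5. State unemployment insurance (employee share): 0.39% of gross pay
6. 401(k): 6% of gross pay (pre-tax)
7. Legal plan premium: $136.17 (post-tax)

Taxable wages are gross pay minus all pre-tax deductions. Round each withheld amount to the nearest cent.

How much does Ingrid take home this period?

401(k): $5,506.80 × 0.06 = $330.41
457(b) deferral: $5,506.80 × 0.04 = $220.27
Pre-tax total = $330.41 + $220.27 = $550.68
Taxable wages = $5,506.80 − $550.68 = $4,956.12
Municipal income tax: $4,956.12 × 0.029 = $143.73
State unemployment insurance (employee share): $5,506.80 × 0.0039 = $21.48
Medicare tax: $5,506.80 × 0.0133 = $73.24
Legal plan premium: $136.17
Vision insurance premium: $107.53
Total deductions = $330.41 + $220.27 + $143.73 + $21.48 + $73.24 + $136.17 + $107.53 = $1,032.83
Net pay = $5,506.80 − $1,032.83 = $4,473.97

$4,473.97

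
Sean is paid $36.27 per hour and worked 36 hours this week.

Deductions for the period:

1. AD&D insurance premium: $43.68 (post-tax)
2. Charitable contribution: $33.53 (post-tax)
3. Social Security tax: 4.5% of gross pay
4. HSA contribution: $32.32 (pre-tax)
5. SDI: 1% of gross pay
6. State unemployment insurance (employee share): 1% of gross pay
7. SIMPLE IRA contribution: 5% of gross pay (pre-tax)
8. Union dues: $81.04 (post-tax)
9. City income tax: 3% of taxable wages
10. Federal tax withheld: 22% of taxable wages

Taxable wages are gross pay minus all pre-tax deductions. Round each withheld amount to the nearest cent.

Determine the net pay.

$662.96

Gross pay: 36 × $36.27 = $1,305.72
HSA contribution: $32.32
SIMPLE IRA contribution: $1,305.72 × 0.05 = $65.29
Pre-tax total = $32.32 + $65.29 = $97.61
Taxable wages = $1,305.72 − $97.61 = $1,208.11
Federal tax withheld: $1,208.11 × 0.22 = $265.78
City income tax: $1,208.11 × 0.03 = $36.24
State unemployment insurance (employee share): $1,305.72 × 0.01 = $13.06
SDI: $1,305.72 × 0.01 = $13.06
Social Security tax: $1,305.72 × 0.045 = $58.76
AD&D insurance premium: $43.68
Union dues: $81.04
Charitable contribution: $33.53
Total deductions = $32.32 + $65.29 + $265.78 + $36.24 + $13.06 + $13.06 + $58.76 + $43.68 + $81.04 + $33.53 = $642.76
Net pay = $1,305.72 − $642.76 = $662.96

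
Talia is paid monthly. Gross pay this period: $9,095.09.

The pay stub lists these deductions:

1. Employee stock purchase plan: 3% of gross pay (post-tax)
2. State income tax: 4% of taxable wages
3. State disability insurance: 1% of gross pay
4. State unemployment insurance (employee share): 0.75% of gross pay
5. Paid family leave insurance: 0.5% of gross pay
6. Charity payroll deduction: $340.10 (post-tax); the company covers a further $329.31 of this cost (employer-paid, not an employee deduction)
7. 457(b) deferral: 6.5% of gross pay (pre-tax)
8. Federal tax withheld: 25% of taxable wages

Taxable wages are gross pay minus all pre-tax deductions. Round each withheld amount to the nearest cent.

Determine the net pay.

457(b) deferral: $9,095.09 × 0.065 = $591.18
Taxable wages = $9,095.09 − $591.18 = $8,503.91
Federal tax withheld: $8,503.91 × 0.25 = $2,125.98
State income tax: $8,503.91 × 0.04 = $340.16
State disability insurance: $9,095.09 × 0.01 = $90.95
Paid family leave insurance: $9,095.09 × 0.005 = $45.48
State unemployment insurance (employee share): $9,095.09 × 0.0075 = $68.21
Charity payroll deduction: $340.10
Employee stock purchase plan: $9,095.09 × 0.03 = $272.85
(Employer's $329.31 toward charity payroll deduction is not withheld from the employee.)
Total deductions = $591.18 + $2,125.98 + $340.16 + $90.95 + $45.48 + $68.21 + $340.10 + $272.85 = $3,874.91
Net pay = $9,095.09 − $3,874.91 = $5,220.18

$5,220.18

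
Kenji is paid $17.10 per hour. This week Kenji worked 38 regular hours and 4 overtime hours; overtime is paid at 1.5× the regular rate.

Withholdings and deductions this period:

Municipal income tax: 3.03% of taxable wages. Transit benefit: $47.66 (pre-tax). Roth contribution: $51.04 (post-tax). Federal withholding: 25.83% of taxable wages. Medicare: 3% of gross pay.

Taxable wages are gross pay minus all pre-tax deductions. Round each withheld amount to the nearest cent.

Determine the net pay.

Regular pay: 38 × $17.10 = $649.80
Overtime pay: 4 × $17.10 × 1.5 = $102.60
Gross pay = $649.80 + $102.60 = $752.40
Transit benefit: $47.66
Taxable wages = $752.40 − $47.66 = $704.74
Municipal income tax: $704.74 × 0.0303 = $21.35
Federal withholding: $704.74 × 0.2583 = $182.03
Medicare: $752.40 × 0.03 = $22.57
Roth contribution: $51.04
Total deductions = $47.66 + $21.35 + $182.03 + $22.57 + $51.04 = $324.65
Net pay = $752.40 − $324.65 = $427.75

$427.75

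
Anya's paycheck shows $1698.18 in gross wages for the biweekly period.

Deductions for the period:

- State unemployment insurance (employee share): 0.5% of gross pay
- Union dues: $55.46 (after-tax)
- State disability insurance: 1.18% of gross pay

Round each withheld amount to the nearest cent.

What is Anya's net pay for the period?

$1614.19

State unemployment insurance (employee share): $1698.18 × 0.005 = $8.49
State disability insurance: $1698.18 × 0.0118 = $20.04
Union dues: $55.46
Total deductions = $8.49 + $20.04 + $55.46 = $83.99
Net pay = $1698.18 − $83.99 = $1614.19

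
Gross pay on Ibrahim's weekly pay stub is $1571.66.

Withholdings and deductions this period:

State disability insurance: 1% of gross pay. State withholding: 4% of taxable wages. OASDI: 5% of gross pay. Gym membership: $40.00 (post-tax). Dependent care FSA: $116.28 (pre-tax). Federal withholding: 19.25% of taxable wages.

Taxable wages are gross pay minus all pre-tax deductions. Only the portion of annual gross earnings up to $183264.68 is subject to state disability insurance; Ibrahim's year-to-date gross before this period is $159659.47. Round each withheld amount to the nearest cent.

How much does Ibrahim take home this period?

Dependent care FSA: $116.28
Taxable wages = $1571.66 − $116.28 = $1455.38
State withholding: $1455.38 × 0.04 = $58.22
Federal withholding: $1455.38 × 0.1925 = $280.16
OASDI: $1571.66 × 0.05 = $78.58
State disability insurance: cap not yet reached, full $1571.66 is subject → $1571.66 × 0.01 = $15.72
Gym membership: $40.00
Total deductions = $116.28 + $58.22 + $280.16 + $78.58 + $15.72 + $40.00 = $588.96
Net pay = $1571.66 − $588.96 = $982.70

$982.70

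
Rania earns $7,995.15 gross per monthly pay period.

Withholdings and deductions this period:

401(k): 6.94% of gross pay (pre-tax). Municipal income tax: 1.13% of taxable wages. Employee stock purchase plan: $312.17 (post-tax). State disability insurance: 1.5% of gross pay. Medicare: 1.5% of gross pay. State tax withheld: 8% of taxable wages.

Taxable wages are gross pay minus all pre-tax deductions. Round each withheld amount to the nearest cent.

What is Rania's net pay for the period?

$6,208.96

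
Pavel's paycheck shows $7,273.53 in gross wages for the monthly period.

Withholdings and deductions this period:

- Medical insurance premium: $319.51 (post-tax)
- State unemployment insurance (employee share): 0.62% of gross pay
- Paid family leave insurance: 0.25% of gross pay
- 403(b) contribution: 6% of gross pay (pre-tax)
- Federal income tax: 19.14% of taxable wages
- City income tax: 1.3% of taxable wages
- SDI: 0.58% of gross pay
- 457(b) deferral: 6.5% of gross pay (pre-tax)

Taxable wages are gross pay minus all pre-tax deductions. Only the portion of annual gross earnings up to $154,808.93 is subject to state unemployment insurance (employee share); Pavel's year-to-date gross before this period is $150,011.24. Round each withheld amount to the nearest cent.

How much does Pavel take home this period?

403(b) contribution: $7,273.53 × 0.06 = $436.41
457(b) deferral: $7,273.53 × 0.065 = $472.78
Pre-tax total = $436.41 + $472.78 = $909.19
Taxable wages = $7,273.53 − $909.19 = $6,364.34
Federal income tax: $6,364.34 × 0.1914 = $1,218.13
City income tax: $6,364.34 × 0.013 = $82.74
Paid family leave insurance: $7,273.53 × 0.0025 = $18.18
SDI: $7,273.53 × 0.0058 = $42.19
State unemployment insurance (employee share): only $154,808.93 − $150,011.24 = $4,797.69 of this check is subject → $4,797.69 × 0.0062 = $29.75
Medical insurance premium: $319.51
Total deductions = $436.41 + $472.78 + $1,218.13 + $82.74 + $18.18 + $42.19 + $29.75 + $319.51 = $2,619.69
Net pay = $7,273.53 − $2,619.69 = $4,653.84

$4,653.84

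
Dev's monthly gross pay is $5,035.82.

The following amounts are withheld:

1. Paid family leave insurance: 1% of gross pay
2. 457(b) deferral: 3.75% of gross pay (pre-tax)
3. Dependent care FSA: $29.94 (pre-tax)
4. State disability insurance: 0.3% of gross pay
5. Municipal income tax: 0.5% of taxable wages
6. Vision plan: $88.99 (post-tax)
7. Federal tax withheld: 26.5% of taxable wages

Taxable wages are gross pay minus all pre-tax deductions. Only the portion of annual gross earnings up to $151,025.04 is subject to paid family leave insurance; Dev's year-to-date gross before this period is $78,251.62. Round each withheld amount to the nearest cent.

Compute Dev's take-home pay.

Dependent care FSA: $29.94
457(b) deferral: $5,035.82 × 0.0375 = $188.84
Pre-tax total = $29.94 + $188.84 = $218.78
Taxable wages = $5,035.82 − $218.78 = $4,817.04
Federal tax withheld: $4,817.04 × 0.265 = $1,276.52
Municipal income tax: $4,817.04 × 0.005 = $24.09
Paid family leave insurance: cap not yet reached, full $5,035.82 is subject → $5,035.82 × 0.01 = $50.36
State disability insurance: $5,035.82 × 0.003 = $15.11
Vision plan: $88.99
Total deductions = $29.94 + $188.84 + $1,276.52 + $24.09 + $50.36 + $15.11 + $88.99 = $1,673.85
Net pay = $5,035.82 − $1,673.85 = $3,361.97

$3,361.97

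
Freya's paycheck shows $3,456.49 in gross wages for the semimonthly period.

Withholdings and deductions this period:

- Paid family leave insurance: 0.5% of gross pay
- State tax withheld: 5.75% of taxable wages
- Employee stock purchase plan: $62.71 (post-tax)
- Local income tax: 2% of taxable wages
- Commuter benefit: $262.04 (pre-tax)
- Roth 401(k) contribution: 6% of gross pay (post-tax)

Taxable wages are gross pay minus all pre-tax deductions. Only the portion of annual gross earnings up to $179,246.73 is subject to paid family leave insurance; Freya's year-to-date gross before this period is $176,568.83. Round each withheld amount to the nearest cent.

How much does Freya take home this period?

Commuter benefit: $262.04
Taxable wages = $3,456.49 − $262.04 = $3,194.45
State tax withheld: $3,194.45 × 0.0575 = $183.68
Local income tax: $3,194.45 × 0.02 = $63.89
Paid family leave insurance: only $179,246.73 − $176,568.83 = $2,677.90 of this check is subject → $2,677.90 × 0.005 = $13.39
Employee stock purchase plan: $62.71
Roth 401(k) contribution: $3,456.49 × 0.06 = $207.39
Total deductions = $262.04 + $183.68 + $63.89 + $13.39 + $62.71 + $207.39 = $793.10
Net pay = $3,456.49 − $793.10 = $2,663.39

$2,663.39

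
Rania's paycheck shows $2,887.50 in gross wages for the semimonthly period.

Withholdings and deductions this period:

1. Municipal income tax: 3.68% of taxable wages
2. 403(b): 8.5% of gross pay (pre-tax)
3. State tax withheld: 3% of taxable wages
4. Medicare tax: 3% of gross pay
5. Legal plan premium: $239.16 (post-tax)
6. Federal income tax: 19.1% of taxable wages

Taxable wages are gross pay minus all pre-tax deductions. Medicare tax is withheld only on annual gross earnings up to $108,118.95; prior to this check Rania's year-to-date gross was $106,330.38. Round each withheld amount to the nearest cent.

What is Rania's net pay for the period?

$1,668.12

403(b): $2,887.50 × 0.085 = $245.44
Taxable wages = $2,887.50 − $245.44 = $2,642.06
State tax withheld: $2,642.06 × 0.03 = $79.26
Municipal income tax: $2,642.06 × 0.0368 = $97.23
Federal income tax: $2,642.06 × 0.191 = $504.63
Medicare tax: only $108,118.95 − $106,330.38 = $1,788.57 of this check is subject → $1,788.57 × 0.03 = $53.66
Legal plan premium: $239.16
Total deductions = $245.44 + $79.26 + $97.23 + $504.63 + $53.66 + $239.16 = $1,219.38
Net pay = $2,887.50 − $1,219.38 = $1,668.12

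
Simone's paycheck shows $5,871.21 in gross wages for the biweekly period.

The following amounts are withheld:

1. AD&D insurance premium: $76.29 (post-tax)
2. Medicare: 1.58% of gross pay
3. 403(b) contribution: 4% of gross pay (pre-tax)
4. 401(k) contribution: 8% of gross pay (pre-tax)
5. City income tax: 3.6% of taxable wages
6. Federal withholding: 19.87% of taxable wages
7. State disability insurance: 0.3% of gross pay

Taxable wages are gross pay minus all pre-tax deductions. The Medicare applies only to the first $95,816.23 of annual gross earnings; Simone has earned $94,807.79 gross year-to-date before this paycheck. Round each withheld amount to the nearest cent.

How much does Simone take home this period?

403(b) contribution: $5,871.21 × 0.04 = $234.85
401(k) contribution: $5,871.21 × 0.08 = $469.70
Pre-tax total = $234.85 + $469.70 = $704.55
Taxable wages = $5,871.21 − $704.55 = $5,166.66
Federal withholding: $5,166.66 × 0.1987 = $1,026.62
City income tax: $5,166.66 × 0.036 = $186.00
State disability insurance: $5,871.21 × 0.003 = $17.61
Medicare: only $95,816.23 − $94,807.79 = $1,008.44 of this check is subject → $1,008.44 × 0.0158 = $15.93
AD&D insurance premium: $76.29
Total deductions = $234.85 + $469.70 + $1,026.62 + $186.00 + $17.61 + $15.93 + $76.29 = $2,027.00
Net pay = $5,871.21 − $2,027.00 = $3,844.21

$3,844.21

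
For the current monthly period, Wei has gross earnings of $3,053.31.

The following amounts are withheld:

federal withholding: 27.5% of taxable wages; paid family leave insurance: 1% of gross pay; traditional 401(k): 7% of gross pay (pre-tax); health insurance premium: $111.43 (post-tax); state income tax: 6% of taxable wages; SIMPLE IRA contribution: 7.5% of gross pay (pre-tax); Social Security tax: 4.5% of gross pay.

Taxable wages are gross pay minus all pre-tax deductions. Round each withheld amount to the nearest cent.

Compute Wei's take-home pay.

SIMPLE IRA contribution: $3,053.31 × 0.075 = $229.00
Traditional 401(k): $3,053.31 × 0.07 = $213.73
Pre-tax total = $229.00 + $213.73 = $442.73
Taxable wages = $3,053.31 − $442.73 = $2,610.58
Federal withholding: $2,610.58 × 0.275 = $717.91
State income tax: $2,610.58 × 0.06 = $156.63
Paid family leave insurance: $3,053.31 × 0.01 = $30.53
Social Security tax: $3,053.31 × 0.045 = $137.40
Health insurance premium: $111.43
Total deductions = $229.00 + $213.73 + $717.91 + $156.63 + $30.53 + $137.40 + $111.43 = $1,596.63
Net pay = $3,053.31 − $1,596.63 = $1,456.68

$1,456.68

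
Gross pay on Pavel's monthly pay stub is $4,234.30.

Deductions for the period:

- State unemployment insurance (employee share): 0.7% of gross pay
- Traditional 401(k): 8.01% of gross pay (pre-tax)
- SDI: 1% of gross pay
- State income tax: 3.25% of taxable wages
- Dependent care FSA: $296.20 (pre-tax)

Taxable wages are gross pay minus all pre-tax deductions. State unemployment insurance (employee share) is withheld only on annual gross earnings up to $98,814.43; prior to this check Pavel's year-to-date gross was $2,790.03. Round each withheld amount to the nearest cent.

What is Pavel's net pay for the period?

$3,409.98

Traditional 401(k): $4,234.30 × 0.0801 = $339.17
Dependent care FSA: $296.20
Pre-tax total = $339.17 + $296.20 = $635.37
Taxable wages = $4,234.30 − $635.37 = $3,598.93
State income tax: $3,598.93 × 0.0325 = $116.97
SDI: $4,234.30 × 0.01 = $42.34
State unemployment insurance (employee share): cap not yet reached, full $4,234.30 is subject → $4,234.30 × 0.007 = $29.64
Total deductions = $339.17 + $296.20 + $116.97 + $42.34 + $29.64 = $824.32
Net pay = $4,234.30 − $824.32 = $3,409.98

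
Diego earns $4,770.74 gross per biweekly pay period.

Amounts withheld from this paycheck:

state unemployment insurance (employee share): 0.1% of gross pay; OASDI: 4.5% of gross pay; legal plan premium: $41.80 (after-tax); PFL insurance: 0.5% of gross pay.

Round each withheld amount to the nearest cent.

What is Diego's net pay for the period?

$4,485.64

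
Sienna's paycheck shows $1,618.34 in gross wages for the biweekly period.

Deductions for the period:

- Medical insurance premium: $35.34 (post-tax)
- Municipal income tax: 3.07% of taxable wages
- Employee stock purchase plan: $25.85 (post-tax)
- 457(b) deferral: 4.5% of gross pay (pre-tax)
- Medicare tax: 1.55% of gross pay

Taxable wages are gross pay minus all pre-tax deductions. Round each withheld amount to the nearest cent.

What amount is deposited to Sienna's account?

457(b) deferral: $1,618.34 × 0.045 = $72.83
Taxable wages = $1,618.34 − $72.83 = $1,545.51
Municipal income tax: $1,545.51 × 0.0307 = $47.45
Medicare tax: $1,618.34 × 0.0155 = $25.08
Medical insurance premium: $35.34
Employee stock purchase plan: $25.85
Total deductions = $72.83 + $47.45 + $25.08 + $35.34 + $25.85 = $206.55
Net pay = $1,618.34 − $206.55 = $1,411.79

$1,411.79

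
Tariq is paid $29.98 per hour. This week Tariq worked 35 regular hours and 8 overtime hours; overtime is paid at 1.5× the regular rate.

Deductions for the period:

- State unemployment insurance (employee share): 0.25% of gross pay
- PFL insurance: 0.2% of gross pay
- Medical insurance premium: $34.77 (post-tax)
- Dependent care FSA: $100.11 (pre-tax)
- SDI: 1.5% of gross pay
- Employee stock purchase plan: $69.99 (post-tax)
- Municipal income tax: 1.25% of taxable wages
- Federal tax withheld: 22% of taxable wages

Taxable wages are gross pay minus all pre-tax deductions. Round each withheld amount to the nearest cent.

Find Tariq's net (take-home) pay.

Regular pay: 35 × $29.98 = $1,049.30
Overtime pay: 8 × $29.98 × 1.5 = $359.76
Gross pay = $1,049.30 + $359.76 = $1,409.06
Dependent care FSA: $100.11
Taxable wages = $1,409.06 − $100.11 = $1,308.95
Federal tax withheld: $1,308.95 × 0.22 = $287.97
Municipal income tax: $1,308.95 × 0.0125 = $16.36
PFL insurance: $1,409.06 × 0.002 = $2.82
State unemployment insurance (employee share): $1,409.06 × 0.0025 = $3.52
SDI: $1,409.06 × 0.015 = $21.14
Medical insurance premium: $34.77
Employee stock purchase plan: $69.99
Total deductions = $100.11 + $287.97 + $16.36 + $2.82 + $3.52 + $21.14 + $34.77 + $69.99 = $536.68
Net pay = $1,409.06 − $536.68 = $872.38

$872.38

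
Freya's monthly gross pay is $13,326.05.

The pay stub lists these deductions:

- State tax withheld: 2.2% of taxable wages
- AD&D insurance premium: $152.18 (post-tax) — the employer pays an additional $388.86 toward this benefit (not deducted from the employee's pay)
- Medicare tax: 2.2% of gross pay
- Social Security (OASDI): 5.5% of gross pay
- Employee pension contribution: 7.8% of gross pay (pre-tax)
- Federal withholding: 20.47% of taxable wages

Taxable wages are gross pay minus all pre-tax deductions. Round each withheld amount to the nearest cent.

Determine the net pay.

$8,322.96

Employee pension contribution: $13,326.05 × 0.078 = $1,039.43
Taxable wages = $13,326.05 − $1,039.43 = $12,286.62
State tax withheld: $12,286.62 × 0.022 = $270.31
Federal withholding: $12,286.62 × 0.2047 = $2,515.07
Social Security (OASDI): $13,326.05 × 0.055 = $732.93
Medicare tax: $13,326.05 × 0.022 = $293.17
AD&D insurance premium: $152.18
(Employer's $388.86 toward AD&D insurance premium is not withheld from the employee.)
Total deductions = $1,039.43 + $270.31 + $2,515.07 + $732.93 + $293.17 + $152.18 = $5,003.09
Net pay = $13,326.05 − $5,003.09 = $8,322.96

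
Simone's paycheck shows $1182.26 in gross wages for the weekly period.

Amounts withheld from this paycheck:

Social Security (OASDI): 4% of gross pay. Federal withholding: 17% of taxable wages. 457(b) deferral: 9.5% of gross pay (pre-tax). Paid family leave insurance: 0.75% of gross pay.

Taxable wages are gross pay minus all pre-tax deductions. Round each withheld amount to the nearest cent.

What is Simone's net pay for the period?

$831.90

457(b) deferral: $1182.26 × 0.095 = $112.31
Taxable wages = $1182.26 − $112.31 = $1069.95
Federal withholding: $1069.95 × 0.17 = $181.89
Social Security (OASDI): $1182.26 × 0.04 = $47.29
Paid family leave insurance: $1182.26 × 0.0075 = $8.87
Total deductions = $112.31 + $181.89 + $47.29 + $8.87 = $350.36
Net pay = $1182.26 − $350.36 = $831.90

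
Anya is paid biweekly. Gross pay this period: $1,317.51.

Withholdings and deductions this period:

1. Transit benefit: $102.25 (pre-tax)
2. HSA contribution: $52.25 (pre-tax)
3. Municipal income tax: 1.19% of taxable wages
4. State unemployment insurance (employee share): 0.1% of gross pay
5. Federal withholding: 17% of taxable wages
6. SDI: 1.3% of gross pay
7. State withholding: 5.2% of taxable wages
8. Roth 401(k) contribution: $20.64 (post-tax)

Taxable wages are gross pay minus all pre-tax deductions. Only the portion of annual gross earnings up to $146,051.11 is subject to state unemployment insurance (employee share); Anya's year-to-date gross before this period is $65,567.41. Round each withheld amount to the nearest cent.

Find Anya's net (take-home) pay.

$851.89

HSA contribution: $52.25
Transit benefit: $102.25
Pre-tax total = $52.25 + $102.25 = $154.50
Taxable wages = $1,317.51 − $154.50 = $1,163.01
Municipal income tax: $1,163.01 × 0.0119 = $13.84
State withholding: $1,163.01 × 0.052 = $60.48
Federal withholding: $1,163.01 × 0.17 = $197.71
SDI: $1,317.51 × 0.013 = $17.13
State unemployment insurance (employee share): cap not yet reached, full $1,317.51 is subject → $1,317.51 × 0.001 = $1.32
Roth 401(k) contribution: $20.64
Total deductions = $52.25 + $102.25 + $13.84 + $60.48 + $197.71 + $17.13 + $1.32 + $20.64 = $465.62
Net pay = $1,317.51 − $465.62 = $851.89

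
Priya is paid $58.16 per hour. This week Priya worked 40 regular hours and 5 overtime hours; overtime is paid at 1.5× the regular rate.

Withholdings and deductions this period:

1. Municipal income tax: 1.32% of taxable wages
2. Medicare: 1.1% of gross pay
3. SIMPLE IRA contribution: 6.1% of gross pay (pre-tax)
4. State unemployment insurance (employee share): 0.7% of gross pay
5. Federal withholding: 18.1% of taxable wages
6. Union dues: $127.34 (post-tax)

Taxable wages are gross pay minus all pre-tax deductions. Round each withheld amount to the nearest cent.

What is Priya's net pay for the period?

Regular pay: 40 × $58.16 = $2326.40
Overtime pay: 5 × $58.16 × 1.5 = $436.20
Gross pay = $2326.40 + $436.20 = $2762.60
SIMPLE IRA contribution: $2762.60 × 0.061 = $168.52
Taxable wages = $2762.60 − $168.52 = $2594.08
Municipal income tax: $2594.08 × 0.0132 = $34.24
Federal withholding: $2594.08 × 0.181 = $469.53
State unemployment insurance (employee share): $2762.60 × 0.007 = $19.34
Medicare: $2762.60 × 0.011 = $30.39
Union dues: $127.34
Total deductions = $168.52 + $34.24 + $469.53 + $19.34 + $30.39 + $127.34 = $849.36
Net pay = $2762.60 − $849.36 = $1913.24

$1913.24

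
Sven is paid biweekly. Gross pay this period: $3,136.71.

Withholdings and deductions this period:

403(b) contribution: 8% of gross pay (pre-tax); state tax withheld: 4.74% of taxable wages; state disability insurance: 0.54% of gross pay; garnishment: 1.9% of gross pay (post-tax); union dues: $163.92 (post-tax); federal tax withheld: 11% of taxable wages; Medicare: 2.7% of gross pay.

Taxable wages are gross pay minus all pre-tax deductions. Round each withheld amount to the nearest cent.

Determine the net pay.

403(b) contribution: $3,136.71 × 0.08 = $250.94
Taxable wages = $3,136.71 − $250.94 = $2,885.77
State tax withheld: $2,885.77 × 0.0474 = $136.79
Federal tax withheld: $2,885.77 × 0.11 = $317.43
State disability insurance: $3,136.71 × 0.0054 = $16.94
Medicare: $3,136.71 × 0.027 = $84.69
Union dues: $163.92
Garnishment: $3,136.71 × 0.019 = $59.60
Total deductions = $250.94 + $136.79 + $317.43 + $16.94 + $84.69 + $163.92 + $59.60 = $1,030.31
Net pay = $3,136.71 − $1,030.31 = $2,106.40

$2,106.40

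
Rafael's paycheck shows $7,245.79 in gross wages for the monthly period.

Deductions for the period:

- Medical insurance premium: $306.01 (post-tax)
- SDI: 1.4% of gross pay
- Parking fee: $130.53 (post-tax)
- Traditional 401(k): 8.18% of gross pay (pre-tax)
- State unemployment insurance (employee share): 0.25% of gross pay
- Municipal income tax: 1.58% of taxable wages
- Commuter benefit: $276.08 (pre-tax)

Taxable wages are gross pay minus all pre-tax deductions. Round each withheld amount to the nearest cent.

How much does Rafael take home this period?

$5,720.15

Commuter benefit: $276.08
Traditional 401(k): $7,245.79 × 0.0818 = $592.71
Pre-tax total = $276.08 + $592.71 = $868.79
Taxable wages = $7,245.79 − $868.79 = $6,377.00
Municipal income tax: $6,377.00 × 0.0158 = $100.76
SDI: $7,245.79 × 0.014 = $101.44
State unemployment insurance (employee share): $7,245.79 × 0.0025 = $18.11
Parking fee: $130.53
Medical insurance premium: $306.01
Total deductions = $276.08 + $592.71 + $100.76 + $101.44 + $18.11 + $130.53 + $306.01 = $1,525.64
Net pay = $7,245.79 − $1,525.64 = $5,720.15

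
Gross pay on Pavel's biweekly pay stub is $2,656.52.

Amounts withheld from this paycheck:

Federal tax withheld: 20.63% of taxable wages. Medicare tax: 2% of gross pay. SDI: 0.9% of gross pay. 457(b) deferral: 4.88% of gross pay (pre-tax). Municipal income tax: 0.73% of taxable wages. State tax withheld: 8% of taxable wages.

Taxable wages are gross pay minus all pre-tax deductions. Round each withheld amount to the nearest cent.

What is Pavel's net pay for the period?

$1,707.94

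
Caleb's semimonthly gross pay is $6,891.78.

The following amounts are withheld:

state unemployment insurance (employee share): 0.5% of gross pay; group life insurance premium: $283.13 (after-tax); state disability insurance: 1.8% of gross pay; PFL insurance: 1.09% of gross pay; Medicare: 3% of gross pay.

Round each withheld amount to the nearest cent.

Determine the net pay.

$6,168.27

PFL insurance: $6,891.78 × 0.0109 = $75.12
State disability insurance: $6,891.78 × 0.018 = $124.05
State unemployment insurance (employee share): $6,891.78 × 0.005 = $34.46
Medicare: $6,891.78 × 0.03 = $206.75
Group life insurance premium: $283.13
Total deductions = $75.12 + $124.05 + $34.46 + $206.75 + $283.13 = $723.51
Net pay = $6,891.78 − $723.51 = $6,168.27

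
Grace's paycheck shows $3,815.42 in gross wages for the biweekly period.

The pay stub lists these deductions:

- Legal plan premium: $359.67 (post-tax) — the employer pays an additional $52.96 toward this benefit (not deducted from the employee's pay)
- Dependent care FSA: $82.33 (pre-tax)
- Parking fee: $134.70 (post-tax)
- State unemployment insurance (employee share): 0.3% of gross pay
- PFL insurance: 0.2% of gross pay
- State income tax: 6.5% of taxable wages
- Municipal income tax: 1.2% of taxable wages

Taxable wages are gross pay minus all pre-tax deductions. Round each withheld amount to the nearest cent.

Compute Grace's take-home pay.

$2,932.19

Dependent care FSA: $82.33
Taxable wages = $3,815.42 − $82.33 = $3,733.09
State income tax: $3,733.09 × 0.065 = $242.65
Municipal income tax: $3,733.09 × 0.012 = $44.80
PFL insurance: $3,815.42 × 0.002 = $7.63
State unemployment insurance (employee share): $3,815.42 × 0.003 = $11.45
Parking fee: $134.70
Legal plan premium: $359.67
(Employer's $52.96 toward legal plan premium is not withheld from the employee.)
Total deductions = $82.33 + $242.65 + $44.80 + $7.63 + $11.45 + $134.70 + $359.67 = $883.23
Net pay = $3,815.42 − $883.23 = $2,932.19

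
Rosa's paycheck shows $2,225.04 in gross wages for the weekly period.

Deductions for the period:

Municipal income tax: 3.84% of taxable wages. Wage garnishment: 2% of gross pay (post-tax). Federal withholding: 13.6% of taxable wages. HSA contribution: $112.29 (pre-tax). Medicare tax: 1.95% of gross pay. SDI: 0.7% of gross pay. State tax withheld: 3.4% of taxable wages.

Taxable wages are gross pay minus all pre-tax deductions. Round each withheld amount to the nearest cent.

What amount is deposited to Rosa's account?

$1,568.99

HSA contribution: $112.29
Taxable wages = $2,225.04 − $112.29 = $2,112.75
State tax withheld: $2,112.75 × 0.034 = $71.83
Municipal income tax: $2,112.75 × 0.0384 = $81.13
Federal withholding: $2,112.75 × 0.136 = $287.33
SDI: $2,225.04 × 0.007 = $15.58
Medicare tax: $2,225.04 × 0.0195 = $43.39
Wage garnishment: $2,225.04 × 0.02 = $44.50
Total deductions = $112.29 + $71.83 + $81.13 + $287.33 + $15.58 + $43.39 + $44.50 = $656.05
Net pay = $2,225.04 − $656.05 = $1,568.99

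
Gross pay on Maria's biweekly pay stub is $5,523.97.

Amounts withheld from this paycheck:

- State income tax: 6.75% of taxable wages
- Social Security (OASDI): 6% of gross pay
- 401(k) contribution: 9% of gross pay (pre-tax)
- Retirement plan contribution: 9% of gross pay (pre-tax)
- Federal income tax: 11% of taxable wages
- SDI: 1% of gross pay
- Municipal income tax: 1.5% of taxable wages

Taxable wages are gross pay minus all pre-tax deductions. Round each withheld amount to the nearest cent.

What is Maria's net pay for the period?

$3,271.02

Retirement plan contribution: $5,523.97 × 0.09 = $497.16
401(k) contribution: $5,523.97 × 0.09 = $497.16
Pre-tax total = $497.16 + $497.16 = $994.32
Taxable wages = $5,523.97 − $994.32 = $4,529.65
Federal income tax: $4,529.65 × 0.11 = $498.26
Municipal income tax: $4,529.65 × 0.015 = $67.94
State income tax: $4,529.65 × 0.0675 = $305.75
Social Security (OASDI): $5,523.97 × 0.06 = $331.44
SDI: $5,523.97 × 0.01 = $55.24
Total deductions = $497.16 + $497.16 + $498.26 + $67.94 + $305.75 + $331.44 + $55.24 = $2,252.95
Net pay = $5,523.97 − $2,252.95 = $3,271.02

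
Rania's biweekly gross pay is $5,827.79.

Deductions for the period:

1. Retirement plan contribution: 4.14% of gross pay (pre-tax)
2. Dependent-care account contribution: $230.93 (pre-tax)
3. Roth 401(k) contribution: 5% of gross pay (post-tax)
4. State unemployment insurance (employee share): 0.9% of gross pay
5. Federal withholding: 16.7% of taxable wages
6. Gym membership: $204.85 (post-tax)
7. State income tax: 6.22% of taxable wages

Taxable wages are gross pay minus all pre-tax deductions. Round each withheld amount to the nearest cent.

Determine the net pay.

$3,579.40

Dependent-care account contribution: $230.93
Retirement plan contribution: $5,827.79 × 0.0414 = $241.27
Pre-tax total = $230.93 + $241.27 = $472.20
Taxable wages = $5,827.79 − $472.20 = $5,355.59
State income tax: $5,355.59 × 0.0622 = $333.12
Federal withholding: $5,355.59 × 0.167 = $894.38
State unemployment insurance (employee share): $5,827.79 × 0.009 = $52.45
Gym membership: $204.85
Roth 401(k) contribution: $5,827.79 × 0.05 = $291.39
Total deductions = $230.93 + $241.27 + $333.12 + $894.38 + $52.45 + $204.85 + $291.39 = $2,248.39
Net pay = $5,827.79 − $2,248.39 = $3,579.40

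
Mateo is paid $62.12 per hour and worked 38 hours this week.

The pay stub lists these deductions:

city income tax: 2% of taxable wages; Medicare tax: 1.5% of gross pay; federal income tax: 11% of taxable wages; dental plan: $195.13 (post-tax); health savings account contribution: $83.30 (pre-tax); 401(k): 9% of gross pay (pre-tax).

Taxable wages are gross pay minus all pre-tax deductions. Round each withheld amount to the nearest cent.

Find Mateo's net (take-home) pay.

$1,565.84

Gross pay: 38 × $62.12 = $2,360.56
401(k): $2,360.56 × 0.09 = $212.45
Health savings account contribution: $83.30
Pre-tax total = $212.45 + $83.30 = $295.75
Taxable wages = $2,360.56 − $295.75 = $2,064.81
Federal income tax: $2,064.81 × 0.11 = $227.13
City income tax: $2,064.81 × 0.02 = $41.30
Medicare tax: $2,360.56 × 0.015 = $35.41
Dental plan: $195.13
Total deductions = $212.45 + $83.30 + $227.13 + $41.30 + $35.41 + $195.13 = $794.72
Net pay = $2,360.56 − $794.72 = $1,565.84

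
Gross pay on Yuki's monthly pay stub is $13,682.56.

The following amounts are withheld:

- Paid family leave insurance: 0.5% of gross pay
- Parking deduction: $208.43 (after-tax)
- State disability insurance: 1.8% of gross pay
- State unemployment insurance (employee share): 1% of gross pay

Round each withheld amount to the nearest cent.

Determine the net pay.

Paid family leave insurance: $13,682.56 × 0.005 = $68.41
State disability insurance: $13,682.56 × 0.018 = $246.29
State unemployment insurance (employee share): $13,682.56 × 0.01 = $136.83
Parking deduction: $208.43
Total deductions = $68.41 + $246.29 + $136.83 + $208.43 = $659.96
Net pay = $13,682.56 − $659.96 = $13,022.60

$13,022.60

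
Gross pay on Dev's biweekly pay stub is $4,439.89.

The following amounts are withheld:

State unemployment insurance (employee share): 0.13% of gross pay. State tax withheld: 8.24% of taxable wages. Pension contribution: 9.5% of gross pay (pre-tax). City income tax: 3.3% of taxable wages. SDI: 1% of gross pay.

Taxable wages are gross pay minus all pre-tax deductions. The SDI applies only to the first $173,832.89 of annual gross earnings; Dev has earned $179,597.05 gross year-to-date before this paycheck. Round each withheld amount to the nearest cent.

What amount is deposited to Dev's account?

$3,548.64

Pension contribution: $4,439.89 × 0.095 = $421.79
Taxable wages = $4,439.89 − $421.79 = $4,018.10
State tax withheld: $4,018.10 × 0.0824 = $331.09
City income tax: $4,018.10 × 0.033 = $132.60
SDI: annual cap $173,832.89 already reached (YTD $179,597.05), so $0.00
State unemployment insurance (employee share): $4,439.89 × 0.0013 = $5.77
Total deductions = $421.79 + $331.09 + $132.60 + $0.00 + $5.77 = $891.25
Net pay = $4,439.89 − $891.25 = $3,548.64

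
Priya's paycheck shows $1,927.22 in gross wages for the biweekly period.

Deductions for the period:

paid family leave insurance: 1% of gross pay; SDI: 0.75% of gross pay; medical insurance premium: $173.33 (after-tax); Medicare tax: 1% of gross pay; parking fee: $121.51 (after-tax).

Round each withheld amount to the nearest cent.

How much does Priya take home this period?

$1,579.39

Medicare tax: $1,927.22 × 0.01 = $19.27
SDI: $1,927.22 × 0.0075 = $14.45
Paid family leave insurance: $1,927.22 × 0.01 = $19.27
Medical insurance premium: $173.33
Parking fee: $121.51
Total deductions = $19.27 + $14.45 + $19.27 + $173.33 + $121.51 = $347.83
Net pay = $1,927.22 − $347.83 = $1,579.39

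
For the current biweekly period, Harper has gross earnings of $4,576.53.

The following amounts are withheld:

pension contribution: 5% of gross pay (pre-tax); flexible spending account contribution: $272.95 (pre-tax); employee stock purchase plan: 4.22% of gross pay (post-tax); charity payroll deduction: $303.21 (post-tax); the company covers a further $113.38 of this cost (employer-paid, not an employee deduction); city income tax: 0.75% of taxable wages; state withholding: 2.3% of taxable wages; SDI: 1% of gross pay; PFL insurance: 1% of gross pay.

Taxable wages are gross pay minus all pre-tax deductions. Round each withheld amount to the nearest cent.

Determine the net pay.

Pension contribution: $4,576.53 × 0.05 = $228.83
Flexible spending account contribution: $272.95
Pre-tax total = $228.83 + $272.95 = $501.78
Taxable wages = $4,576.53 − $501.78 = $4,074.75
City income tax: $4,074.75 × 0.0075 = $30.56
State withholding: $4,074.75 × 0.023 = $93.72
SDI: $4,576.53 × 0.01 = $45.77
PFL insurance: $4,576.53 × 0.01 = $45.77
Charity payroll deduction: $303.21
Employee stock purchase plan: $4,576.53 × 0.0422 = $193.13
(Employer's $113.38 toward charity payroll deduction is not withheld from the employee.)
Total deductions = $228.83 + $272.95 + $30.56 + $93.72 + $45.77 + $45.77 + $303.21 + $193.13 = $1,213.94
Net pay = $4,576.53 − $1,213.94 = $3,362.59

$3,362.59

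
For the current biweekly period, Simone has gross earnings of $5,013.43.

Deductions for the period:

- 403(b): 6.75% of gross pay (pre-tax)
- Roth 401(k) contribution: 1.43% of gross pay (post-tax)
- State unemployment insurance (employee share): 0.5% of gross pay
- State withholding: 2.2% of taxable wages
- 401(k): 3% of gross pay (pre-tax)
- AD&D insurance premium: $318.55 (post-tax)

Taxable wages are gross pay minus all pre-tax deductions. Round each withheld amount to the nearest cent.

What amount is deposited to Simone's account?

401(k): $5,013.43 × 0.03 = $150.40
403(b): $5,013.43 × 0.0675 = $338.41
Pre-tax total = $150.40 + $338.41 = $488.81
Taxable wages = $5,013.43 − $488.81 = $4,524.62
State withholding: $4,524.62 × 0.022 = $99.54
State unemployment insurance (employee share): $5,013.43 × 0.005 = $25.07
Roth 401(k) contribution: $5,013.43 × 0.0143 = $71.69
AD&D insurance premium: $318.55
Total deductions = $150.40 + $338.41 + $99.54 + $25.07 + $71.69 + $318.55 = $1,003.66
Net pay = $5,013.43 − $1,003.66 = $4,009.77

$4,009.77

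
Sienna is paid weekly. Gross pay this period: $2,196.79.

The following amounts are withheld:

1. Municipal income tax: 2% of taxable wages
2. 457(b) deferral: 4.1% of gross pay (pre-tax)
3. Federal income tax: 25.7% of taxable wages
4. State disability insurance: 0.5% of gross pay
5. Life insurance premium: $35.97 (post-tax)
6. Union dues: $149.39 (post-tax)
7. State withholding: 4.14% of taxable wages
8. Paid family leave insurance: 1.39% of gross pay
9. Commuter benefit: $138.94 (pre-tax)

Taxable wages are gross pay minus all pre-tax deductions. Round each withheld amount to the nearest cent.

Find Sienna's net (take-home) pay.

457(b) deferral: $2,196.79 × 0.041 = $90.07
Commuter benefit: $138.94
Pre-tax total = $90.07 + $138.94 = $229.01
Taxable wages = $2,196.79 − $229.01 = $1,967.78
State withholding: $1,967.78 × 0.0414 = $81.47
Municipal income tax: $1,967.78 × 0.02 = $39.36
Federal income tax: $1,967.78 × 0.257 = $505.72
Paid family leave insurance: $2,196.79 × 0.0139 = $30.54
State disability insurance: $2,196.79 × 0.005 = $10.98
Life insurance premium: $35.97
Union dues: $149.39
Total deductions = $90.07 + $138.94 + $81.47 + $39.36 + $505.72 + $30.54 + $10.98 + $35.97 + $149.39 = $1,082.44
Net pay = $2,196.79 − $1,082.44 = $1,114.35

$1,114.35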